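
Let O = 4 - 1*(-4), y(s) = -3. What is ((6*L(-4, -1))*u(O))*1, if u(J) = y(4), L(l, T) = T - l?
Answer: -54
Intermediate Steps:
O = 8 (O = 4 + 4 = 8)
u(J) = -3
((6*L(-4, -1))*u(O))*1 = ((6*(-1 - 1*(-4)))*(-3))*1 = ((6*(-1 + 4))*(-3))*1 = ((6*3)*(-3))*1 = (18*(-3))*1 = -54*1 = -54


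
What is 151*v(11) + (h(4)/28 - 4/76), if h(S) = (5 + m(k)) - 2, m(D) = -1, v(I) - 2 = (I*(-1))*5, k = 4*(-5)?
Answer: -2128793/266 ≈ -8003.0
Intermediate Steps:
k = -20
v(I) = 2 - 5*I (v(I) = 2 + (I*(-1))*5 = 2 - I*5 = 2 - 5*I)
h(S) = 2 (h(S) = (5 - 1) - 2 = 4 - 2 = 2)
151*v(11) + (h(4)/28 - 4/76) = 151*(2 - 5*11) + (2/28 - 4/76) = 151*(2 - 55) + (2*(1/28) - 4*1/76) = 151*(-53) + (1/14 - 1/19) = -8003 + 5/266 = -2128793/266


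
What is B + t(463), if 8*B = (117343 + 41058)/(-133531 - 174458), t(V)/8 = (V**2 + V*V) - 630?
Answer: 8438563349567/2463912 ≈ 3.4249e+6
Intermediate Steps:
t(V) = -5040 + 16*V**2 (t(V) = 8*((V**2 + V*V) - 630) = 8*((V**2 + V**2) - 630) = 8*(2*V**2 - 630) = 8*(-630 + 2*V**2) = -5040 + 16*V**2)
B = -158401/2463912 (B = ((117343 + 41058)/(-133531 - 174458))/8 = (158401/(-307989))/8 = (158401*(-1/307989))/8 = (1/8)*(-158401/307989) = -158401/2463912 ≈ -0.064288)
B + t(463) = -158401/2463912 + (-5040 + 16*463**2) = -158401/2463912 + (-5040 + 16*214369) = -158401/2463912 + (-5040 + 3429904) = -158401/2463912 + 3424864 = 8438563349567/2463912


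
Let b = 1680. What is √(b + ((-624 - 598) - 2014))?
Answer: 2*I*√389 ≈ 39.446*I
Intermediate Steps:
√(b + ((-624 - 598) - 2014)) = √(1680 + ((-624 - 598) - 2014)) = √(1680 + (-1222 - 2014)) = √(1680 - 3236) = √(-1556) = 2*I*√389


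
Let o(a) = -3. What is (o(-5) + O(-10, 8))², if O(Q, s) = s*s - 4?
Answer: 3249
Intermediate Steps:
O(Q, s) = -4 + s² (O(Q, s) = s² - 4 = -4 + s²)
(o(-5) + O(-10, 8))² = (-3 + (-4 + 8²))² = (-3 + (-4 + 64))² = (-3 + 60)² = 57² = 3249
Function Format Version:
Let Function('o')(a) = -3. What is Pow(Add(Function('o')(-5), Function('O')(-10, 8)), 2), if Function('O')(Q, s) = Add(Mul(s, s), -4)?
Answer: 3249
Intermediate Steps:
Function('O')(Q, s) = Add(-4, Pow(s, 2)) (Function('O')(Q, s) = Add(Pow(s, 2), -4) = Add(-4, Pow(s, 2)))
Pow(Add(Function('o')(-5), Function('O')(-10, 8)), 2) = Pow(Add(-3, Add(-4, Pow(8, 2))), 2) = Pow(Add(-3, Add(-4, 64)), 2) = Pow(Add(-3, 60), 2) = Pow(57, 2) = 3249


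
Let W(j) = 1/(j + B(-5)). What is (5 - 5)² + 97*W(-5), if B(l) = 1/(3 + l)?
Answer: -194/11 ≈ -17.636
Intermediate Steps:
W(j) = 1/(-½ + j) (W(j) = 1/(j + 1/(3 - 5)) = 1/(j + 1/(-2)) = 1/(j - ½) = 1/(-½ + j))
(5 - 5)² + 97*W(-5) = (5 - 5)² + 97*(2/(-1 + 2*(-5))) = 0² + 97*(2/(-1 - 10)) = 0 + 97*(2/(-11)) = 0 + 97*(2*(-1/11)) = 0 + 97*(-2/11) = 0 - 194/11 = -194/11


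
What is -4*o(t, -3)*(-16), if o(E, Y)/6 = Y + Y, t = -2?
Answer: -2304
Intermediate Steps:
o(E, Y) = 12*Y (o(E, Y) = 6*(Y + Y) = 6*(2*Y) = 12*Y)
-4*o(t, -3)*(-16) = -48*(-3)*(-16) = -4*(-36)*(-16) = 144*(-16) = -2304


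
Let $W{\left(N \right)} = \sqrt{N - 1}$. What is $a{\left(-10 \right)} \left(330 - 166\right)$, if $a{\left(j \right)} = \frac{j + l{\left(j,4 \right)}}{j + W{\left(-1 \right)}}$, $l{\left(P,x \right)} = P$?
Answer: $\frac{16400}{51} + \frac{1640 i \sqrt{2}}{51} \approx 321.57 + 45.477 i$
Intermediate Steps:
$W{\left(N \right)} = \sqrt{-1 + N}$
$a{\left(j \right)} = \frac{2 j}{j + i \sqrt{2}}$ ($a{\left(j \right)} = \frac{j + j}{j + \sqrt{-1 - 1}} = \frac{2 j}{j + \sqrt{-2}} = \frac{2 j}{j + i \sqrt{2}}$)
$a{\left(-10 \right)} \left(330 - 166\right) = 2 \left(-10\right) \frac{1}{-10 + i \sqrt{2}} \left(330 - 166\right) = - \frac{20}{-10 + i \sqrt{2}} \cdot 164 = - \frac{3280}{-10 + i \sqrt{2}}$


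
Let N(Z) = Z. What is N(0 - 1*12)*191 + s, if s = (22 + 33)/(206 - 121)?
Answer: -38953/17 ≈ -2291.4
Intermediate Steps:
s = 11/17 (s = 55/85 = 55*(1/85) = 11/17 ≈ 0.64706)
N(0 - 1*12)*191 + s = (0 - 1*12)*191 + 11/17 = (0 - 12)*191 + 11/17 = -12*191 + 11/17 = -2292 + 11/17 = -38953/17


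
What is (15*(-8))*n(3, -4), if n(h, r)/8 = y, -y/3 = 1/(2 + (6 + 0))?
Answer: 360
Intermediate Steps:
y = -3/8 (y = -3/(2 + (6 + 0)) = -3/(2 + 6) = -3/8 ≈ -0.37500)
n(h, r) = -3 (n(h, r) = 8*(-3/8) = -3)
(15*(-8))*n(3, -4) = (15*(-8))*(-3) = -120*(-3) = 360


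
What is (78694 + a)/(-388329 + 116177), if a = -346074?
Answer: 66845/68038 ≈ 0.98247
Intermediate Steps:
(78694 + a)/(-388329 + 116177) = (78694 - 346074)/(-388329 + 116177) = -267380/(-272152) = -267380*(-1/272152) = 66845/68038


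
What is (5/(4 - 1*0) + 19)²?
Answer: 6561/16 ≈ 410.06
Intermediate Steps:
(5/(4 - 1*0) + 19)² = (5/(4 + 0) + 19)² = (5/4 + 19)² = (81/4)² = 6561/16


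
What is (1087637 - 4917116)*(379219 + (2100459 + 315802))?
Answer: -10705231954920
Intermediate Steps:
(1087637 - 4917116)*(379219 + (2100459 + 315802)) = -3829479*(379219 + 2416261) = -3829479*2795480 = -10705231954920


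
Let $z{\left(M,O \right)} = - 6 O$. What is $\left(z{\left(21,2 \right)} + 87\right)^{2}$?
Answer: $5625$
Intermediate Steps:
$\left(z{\left(21,2 \right)} + 87\right)^{2} = \left(\left(-6\right) 2 + 87\right)^{2} = \left(-12 + 87\right)^{2} = 75^{2} = 5625$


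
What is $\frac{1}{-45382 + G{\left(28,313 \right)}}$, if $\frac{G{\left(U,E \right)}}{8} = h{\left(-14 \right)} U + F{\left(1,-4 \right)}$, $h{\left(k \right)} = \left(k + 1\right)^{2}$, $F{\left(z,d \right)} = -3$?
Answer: $- \frac{1}{7550} \approx -0.00013245$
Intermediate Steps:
$h{\left(k \right)} = \left(1 + k\right)^{2}$
$G{\left(U,E \right)} = -24 + 1352 U$ ($G{\left(U,E \right)} = 8 \left(\left(1 - 14\right)^{2} U - 3\right) = 8 \left(\left(-13\right)^{2} U - 3\right) = 8 \left(169 U - 3\right) = 8 \left(-3 + 169 U\right) = -24 + 1352 U$)
$\frac{1}{-45382 + G{\left(28,313 \right)}} = \frac{1}{-45382 + \left(-24 + 1352 \cdot 28\right)} = \frac{1}{-45382 + \left(-24 + 37856\right)} = \frac{1}{-45382 + 37832} = \frac{1}{-7550} = - \frac{1}{7550}$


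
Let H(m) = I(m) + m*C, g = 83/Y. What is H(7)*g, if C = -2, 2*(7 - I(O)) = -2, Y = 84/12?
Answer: -498/7 ≈ -71.143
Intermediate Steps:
Y = 7 (Y = 84*(1/12) = 7)
I(O) = 8 (I(O) = 7 - 1/2*(-2) = 7 + 1 = 8)
g = 83/7 ≈ 11.857
H(m) = 8 - 2*m (H(m) = 8 + m*(-2) = 8 - 2*m)
H(7)*g = (8 - 2*7)*(83/7) = (8 - 14)*(83/7) = -6*83/7 = -498/7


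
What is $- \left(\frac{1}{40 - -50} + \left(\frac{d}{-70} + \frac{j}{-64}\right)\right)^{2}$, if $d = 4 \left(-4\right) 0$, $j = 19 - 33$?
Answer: $- \frac{109561}{2073600} \approx -0.052836$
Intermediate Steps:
$j = -14$
$d = 0$ ($d = \left(-16\right) 0 = 0$)
$- \left(\frac{1}{40 - -50} + \left(\frac{d}{-70} + \frac{j}{-64}\right)\right)^{2} = - \left(\frac{1}{40 - -50} + \left(\frac{0}{-70} - \frac{14}{-64}\right)\right)^{2} = - \left(\frac{1}{40 + \left(-4 + 54\right)} + \left(0 \left(- \frac{1}{70}\right) - - \frac{7}{32}\right)\right)^{2} = - \left(\frac{1}{40 + 50} + \left(0 + \frac{7}{32}\right)\right)^{2} = - \left(\frac{1}{90} + \frac{7}{32}\right)^{2} = - \left(\frac{331}{1440}\right)^{2} = \left(-1\right) \frac{109561}{2073600} = - \frac{109561}{2073600}$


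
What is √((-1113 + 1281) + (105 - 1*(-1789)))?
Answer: √2062 ≈ 45.409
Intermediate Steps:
√((-1113 + 1281) + (105 - 1*(-1789))) = √(168 + (105 + 1789)) = √(168 + 1894) = √2062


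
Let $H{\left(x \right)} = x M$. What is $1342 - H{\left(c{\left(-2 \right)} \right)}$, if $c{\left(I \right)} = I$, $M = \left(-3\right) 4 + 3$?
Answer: $1324$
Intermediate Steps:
$M = -9$ ($M = -12 + 3 = -9$)
$H{\left(x \right)} = - 9 x$ ($H{\left(x \right)} = x \left(-9\right) = - 9 x$)
$1342 - H{\left(c{\left(-2 \right)} \right)} = 1342 - \left(-9\right) \left(-2\right) = 1342 - 18 = 1324$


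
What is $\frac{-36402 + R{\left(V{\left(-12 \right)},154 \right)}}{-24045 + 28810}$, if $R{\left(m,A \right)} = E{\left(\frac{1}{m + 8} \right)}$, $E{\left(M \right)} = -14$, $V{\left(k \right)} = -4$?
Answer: $- \frac{36416}{4765} \approx -7.6424$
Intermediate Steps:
$R{\left(m,A \right)} = -14$
$\frac{-36402 + R{\left(V{\left(-12 \right)},154 \right)}}{-24045 + 28810} = \frac{-36402 - 14}{-24045 + 28810} = - \frac{36416}{4765}$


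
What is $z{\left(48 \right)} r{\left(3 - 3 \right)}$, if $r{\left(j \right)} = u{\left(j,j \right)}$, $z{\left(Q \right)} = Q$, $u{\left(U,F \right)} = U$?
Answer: $0$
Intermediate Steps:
$r{\left(j \right)} = j$
$z{\left(48 \right)} r{\left(3 - 3 \right)} = 48 \left(3 - 3\right) = 48 \cdot 0 = 0$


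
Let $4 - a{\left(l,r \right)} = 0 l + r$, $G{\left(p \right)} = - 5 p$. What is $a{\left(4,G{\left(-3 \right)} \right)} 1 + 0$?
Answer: $-11$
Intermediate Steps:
$a{\left(l,r \right)} = 4 - r$ ($a{\left(l,r \right)} = 4 - \left(0 l + r\right) = 4 - \left(0 + r\right) = 4 - r$)
$a{\left(4,G{\left(-3 \right)} \right)} 1 + 0 = \left(4 - \left(-5\right) \left(-3\right)\right) 1 + 0 = \left(4 - 15\right) 1 + 0 = \left(-11\right) 1 + 0 = -11 + 0 = -11$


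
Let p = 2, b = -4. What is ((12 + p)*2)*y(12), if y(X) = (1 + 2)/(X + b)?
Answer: 21/2 ≈ 10.500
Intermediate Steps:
y(X) = 3/(-4 + X) (y(X) = (1 + 2)/(X - 4) = 3/(-4 + X))
((12 + p)*2)*y(12) = ((12 + 2)*2)*(3/(-4 + 12)) = (14*2)*(3/8) = 28*(3*(⅛)) = 28*(3/8) = 21/2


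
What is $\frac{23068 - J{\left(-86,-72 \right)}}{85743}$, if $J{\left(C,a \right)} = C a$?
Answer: $\frac{16876}{85743} \approx 0.19682$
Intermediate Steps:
$\frac{23068 - J{\left(-86,-72 \right)}}{85743} = \frac{23068 - \left(-86\right) \left(-72\right)}{85743} = \left(23068 - 6192\right) \frac{1}{85743} = 16876 \cdot \frac{1}{85743} = \frac{16876}{85743}$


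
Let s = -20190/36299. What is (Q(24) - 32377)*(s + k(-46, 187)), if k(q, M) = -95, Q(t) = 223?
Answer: 111529203630/36299 ≈ 3.0725e+6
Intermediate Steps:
s = -20190/36299 (s = -20190*1/36299 = -20190/36299 ≈ -0.55621)
(Q(24) - 32377)*(s + k(-46, 187)) = (223 - 32377)*(-20190/36299 - 95) = -32154*(-3468595/36299) = 111529203630/36299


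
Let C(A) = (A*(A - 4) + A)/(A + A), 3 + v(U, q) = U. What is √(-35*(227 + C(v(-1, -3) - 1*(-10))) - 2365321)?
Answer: I*√9493274/2 ≈ 1540.6*I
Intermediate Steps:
v(U, q) = -3 + U
C(A) = (A + A*(-4 + A))/(2*A) (C(A) = (A*(-4 + A) + A)/((2*A)) = (A + A*(-4 + A))*(1/(2*A)) = (A + A*(-4 + A))/(2*A))
√(-35*(227 + C(v(-1, -3) - 1*(-10))) - 2365321) = √(-35*(227 + (-3/2 + ((-3 - 1) - 1*(-10))/2)) - 2365321) = √(-35*(227 + (-3/2 + (-4 + 10)/2)) - 2365321) = √(-35*(227 + (-3/2 + (½)*6)) - 2365321) = √(-35*(227 + (-3/2 + 3)) - 2365321) = √(-35*(227 + 3/2) - 2365321) = √(-35*457/2 - 2365321) = √(-15995/2 - 2365321) = √(-4746637/2) = I*√9493274/2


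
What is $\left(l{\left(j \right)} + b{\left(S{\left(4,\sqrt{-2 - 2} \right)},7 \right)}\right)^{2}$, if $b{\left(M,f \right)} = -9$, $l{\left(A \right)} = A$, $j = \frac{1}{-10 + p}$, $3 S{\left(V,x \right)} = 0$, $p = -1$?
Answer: $\frac{10000}{121} \approx 82.645$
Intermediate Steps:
$S{\left(V,x \right)} = 0$ ($S{\left(V,x \right)} = \frac{1}{3} \cdot 0 = 0$)
$j = - \frac{1}{11}$ ($j = \frac{1}{-10 - 1} = \frac{1}{-11} = - \frac{1}{11} \approx -0.090909$)
$\left(l{\left(j \right)} + b{\left(S{\left(4,\sqrt{-2 - 2} \right)},7 \right)}\right)^{2} = \left(- \frac{1}{11} - 9\right)^{2} = \left(- \frac{100}{11}\right)^{2} = \frac{10000}{121}$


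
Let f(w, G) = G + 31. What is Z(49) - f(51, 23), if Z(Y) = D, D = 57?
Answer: 3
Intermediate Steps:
f(w, G) = 31 + G
Z(Y) = 57
Z(49) - f(51, 23) = 57 - (31 + 23) = 57 - 1*54 = 57 - 54 = 3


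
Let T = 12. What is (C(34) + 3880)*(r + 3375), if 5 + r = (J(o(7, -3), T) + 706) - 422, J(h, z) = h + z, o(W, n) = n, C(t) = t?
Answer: 14336982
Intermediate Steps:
r = 288 (r = -5 + (((-3 + 12) + 706) - 422) = -5 + ((9 + 706) - 422) = -5 + (715 - 422) = -5 + 293 = 288)
(C(34) + 3880)*(r + 3375) = (34 + 3880)*(288 + 3375) = 3914*3663 = 14336982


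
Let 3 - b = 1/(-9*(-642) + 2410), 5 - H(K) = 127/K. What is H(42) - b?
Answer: -176021/171948 ≈ -1.0237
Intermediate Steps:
H(K) = 5 - 127/K
b = 24563/8188 (b = 3 - 1/(-9*(-642) + 2410) = 3 - 1/(5778 + 2410) = 3 - 1/8188 = 24563/8188 ≈ 2.9999)
H(42) - b = (5 - 127/42) - 1*24563/8188 = (5 - 127*1/42) - 24563/8188 = (5 - 127/42) - 24563/8188 = 83/42 - 24563/8188 = -176021/171948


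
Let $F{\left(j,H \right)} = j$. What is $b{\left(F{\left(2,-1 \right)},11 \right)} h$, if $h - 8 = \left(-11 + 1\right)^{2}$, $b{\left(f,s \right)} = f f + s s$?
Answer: $13500$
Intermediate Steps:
$b{\left(f,s \right)} = f^{2} + s^{2}$
$h = 108$ ($h = 8 + \left(-11 + 1\right)^{2} = 8 + \left(-10\right)^{2} = 8 + 100 = 108$)
$b{\left(F{\left(2,-1 \right)},11 \right)} h = \left(2^{2} + 11^{2}\right) 108 = \left(4 + 121\right) 108 = 125 \cdot 108 = 13500$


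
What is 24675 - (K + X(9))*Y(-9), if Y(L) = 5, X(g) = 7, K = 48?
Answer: 24400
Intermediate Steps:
24675 - (K + X(9))*Y(-9) = 24675 - (48 + 7)*5 = 24675 - 55*5 = 24675 - 1*275 = 24675 - 275 = 24400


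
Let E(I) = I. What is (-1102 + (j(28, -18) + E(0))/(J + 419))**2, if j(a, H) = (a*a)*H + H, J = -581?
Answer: 83411689/81 ≈ 1.0298e+6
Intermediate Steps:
j(a, H) = H + H*a**2 (j(a, H) = a**2*H + H = H*a**2 + H = H + H*a**2)
(-1102 + (j(28, -18) + E(0))/(J + 419))**2 = (-1102 + (-18*(1 + 28**2) + 0)/(-581 + 419))**2 = (-1102 + (-18*(1 + 784) + 0)/(-162))**2 = (-1102 + (-18*785 + 0)*(-1/162))**2 = (-1102 + (-14130 + 0)*(-1/162))**2 = (-1102 - 14130*(-1/162))**2 = (-1102 + 785/9)**2 = (-9133/9)**2 = 83411689/81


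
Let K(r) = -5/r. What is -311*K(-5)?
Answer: -311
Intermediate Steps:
-311*K(-5) = -(-1555)/(-5) = -(-1555)*(-1)/5 = -311*1 = -311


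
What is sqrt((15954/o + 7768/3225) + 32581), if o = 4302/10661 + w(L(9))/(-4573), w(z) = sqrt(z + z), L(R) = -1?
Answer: sqrt(129)*sqrt((4575682629430128 - 1120273796873*I*sqrt(2))/(19673046 - 10661*I*sqrt(2)))/645 ≈ 268.55 + 0.056413*I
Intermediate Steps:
w(z) = sqrt(2)*sqrt(z) (w(z) = sqrt(2*z) = sqrt(2)*sqrt(z))
o = 4302/10661 - I*sqrt(2)/4573 (o = 4302/10661 + (sqrt(2)*sqrt(-1))/(-4573) = 4302*(1/10661) + (sqrt(2)*I)*(-1/4573) = 4302/10661 + (I*sqrt(2))*(-1/4573) = 4302/10661 - I*sqrt(2)/4573 ≈ 0.40353 - 0.00030925*I)
sqrt((15954/o + 7768/3225) + 32581) = sqrt((15954/(4302/10661 - I*sqrt(2)/4573) + 7768/3225) + 32581) = sqrt((7768/3225 + 15954/(4302/10661 - I*sqrt(2)/4573)) + 32581) = sqrt(105081493/3225 + 15954/(4302/10661 - I*sqrt(2)/4573))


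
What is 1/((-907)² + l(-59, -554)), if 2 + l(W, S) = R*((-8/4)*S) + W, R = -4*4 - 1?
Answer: 1/803752 ≈ 1.2442e-6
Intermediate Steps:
R = -17 (R = -16 - 1 = -17)
l(W, S) = -2 + W + 34*S (l(W, S) = -2 + (-17*(-8/4)*S + W) = -2 + (-17*(-4*½)*S + W) = -2 + (-(-34)*S + W) = -2 + (34*S + W) = -2 + (W + 34*S) = -2 + W + 34*S)
1/((-907)² + l(-59, -554)) = 1/((-907)² + (-2 - 59 + 34*(-554))) = 1/(822649 + (-2 - 59 - 18836)) = 1/(822649 - 18897) = 1/803752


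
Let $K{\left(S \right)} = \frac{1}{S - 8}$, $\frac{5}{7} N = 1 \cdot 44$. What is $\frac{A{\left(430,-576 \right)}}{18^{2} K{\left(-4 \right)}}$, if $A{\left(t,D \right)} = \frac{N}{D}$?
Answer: $\frac{77}{19440} \approx 0.0039609$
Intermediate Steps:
$N = \frac{308}{5}$ ($N = \frac{7 \cdot 1 \cdot 44}{5} = \frac{7}{5} \cdot 44 = \frac{308}{5} \approx 61.6$)
$K{\left(S \right)} = \frac{1}{-8 + S}$
$A{\left(t,D \right)} = \frac{308}{5 D}$
$\frac{A{\left(430,-576 \right)}}{18^{2} K{\left(-4 \right)}} = \frac{\frac{308}{5} \frac{1}{-576}}{18^{2} \frac{1}{-8 - 4}} = \frac{\frac{308}{5} \left(- \frac{1}{576}\right)}{324 \frac{1}{-12}} = - \frac{77}{720 \cdot 324 \left(- \frac{1}{12}\right)} = - \frac{77}{720 \left(-27\right)} = \left(- \frac{77}{720}\right) \left(- \frac{1}{27}\right) = \frac{77}{19440}$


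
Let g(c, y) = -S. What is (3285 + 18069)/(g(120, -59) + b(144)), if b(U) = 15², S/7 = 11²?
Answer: -10677/311 ≈ -34.331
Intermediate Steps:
S = 847 (S = 7*11² = 7*121 = 847)
g(c, y) = -847 (g(c, y) = -1*847 = -847)
b(U) = 225
(3285 + 18069)/(g(120, -59) + b(144)) = (3285 + 18069)/(-847 + 225) = 21354/(-622) = 21354*(-1/622) = -10677/311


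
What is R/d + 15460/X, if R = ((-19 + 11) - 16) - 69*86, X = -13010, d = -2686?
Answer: 1799401/1747243 ≈ 1.0299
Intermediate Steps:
R = -5958 (R = (-8 - 16) - 5934 = -24 - 5934 = -5958)
R/d + 15460/X = -5958/(-2686) + 15460/(-13010) = -5958*(-1/2686) + 15460*(-1/13010) = 2979/1343 - 1546/1301 = 1799401/1747243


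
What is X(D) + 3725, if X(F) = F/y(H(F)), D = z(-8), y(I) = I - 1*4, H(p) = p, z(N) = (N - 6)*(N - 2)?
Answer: 126685/34 ≈ 3726.0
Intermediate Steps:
z(N) = (-6 + N)*(-2 + N)
y(I) = -4 + I (y(I) = I - 4 = -4 + I)
D = 140 (D = 12 + (-8)² - 8*(-8) = 12 + 64 + 64 = 140)
X(F) = F/(-4 + F)
X(D) + 3725 = 140/(-4 + 140) + 3725 = 140/136 + 3725 = 140*(1/136) + 3725 = 35/34 + 3725 = 126685/34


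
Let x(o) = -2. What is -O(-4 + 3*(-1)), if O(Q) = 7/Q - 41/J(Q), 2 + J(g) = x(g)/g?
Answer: -275/12 ≈ -22.917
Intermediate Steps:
J(g) = -2 - 2/g
O(Q) = -41/(-2 - 2/Q) + 7/Q (O(Q) = 7/Q - 41/(-2 - 2/Q) = -41/(-2 - 2/Q) + 7/Q)
-O(-4 + 3*(-1)) = -(14 + 14*(-4 + 3*(-1)) + 41*(-4 + 3*(-1))²)/(2*(-4 + 3*(-1))*(1 + (-4 + 3*(-1)))) = -(14 + 14*(-4 - 3) + 41*(-4 - 3)²)/(2*(-4 - 3)*(1 + (-4 - 3))) = -(14 + 14*(-7) + 41*(-7)²)/(2*(-7)*(1 - 7)) = -(-1)*(14 - 98 + 41*49)/(2*7*(-6)) = -(-1)*(-1)*(14 - 98 + 2009)/(2*7*6) = -(-1)*(-1)*1925/(2*7*6) = -1*275/12 = -275/12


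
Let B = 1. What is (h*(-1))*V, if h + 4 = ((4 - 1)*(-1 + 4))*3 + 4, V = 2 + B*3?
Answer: -135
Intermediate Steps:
V = 5 (V = 2 + 1*3 = 2 + 3 = 5)
h = 27 (h = -4 + (((4 - 1)*(-1 + 4))*3 + 4) = -4 + ((3*3)*3 + 4) = -4 + (9*3 + 4) = -4 + (27 + 4) = -4 + 31 = 27)
(h*(-1))*V = (27*(-1))*5 = -27*5 = -135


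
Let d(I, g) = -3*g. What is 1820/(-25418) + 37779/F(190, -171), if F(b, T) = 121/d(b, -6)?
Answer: 8642289488/1537789 ≈ 5619.9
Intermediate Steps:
F(b, T) = 121/18 (F(b, T) = 121/((-3*(-6))) = 121/18)
1820/(-25418) + 37779/F(190, -171) = 1820/(-25418) + 37779/(121/18) = 1820*(-1/25418) + 37779*(18/121) = -910/12709 + 680022/121 = 8642289488/1537789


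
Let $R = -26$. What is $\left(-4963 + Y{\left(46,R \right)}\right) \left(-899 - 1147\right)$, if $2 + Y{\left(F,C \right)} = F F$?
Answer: $5829054$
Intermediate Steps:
$Y{\left(F,C \right)} = -2 + F^{2}$ ($Y{\left(F,C \right)} = -2 + F F = -2 + F^{2}$)
$\left(-4963 + Y{\left(46,R \right)}\right) \left(-899 - 1147\right) = \left(-4963 - \left(2 - 46^{2}\right)\right) \left(-899 - 1147\right) = \left(-4963 + \left(-2 + 2116\right)\right) \left(-2046\right) = \left(-4963 + 2114\right) \left(-2046\right) = \left(-2849\right) \left(-2046\right) = 5829054$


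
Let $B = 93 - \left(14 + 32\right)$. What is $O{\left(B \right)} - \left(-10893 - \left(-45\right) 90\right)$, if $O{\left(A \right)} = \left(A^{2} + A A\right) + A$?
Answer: $11308$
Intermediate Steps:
$B = 47$ ($B = 93 - 46 = 47$)
$O{\left(A \right)} = A + 2 A^{2}$ ($O{\left(A \right)} = \left(A^{2} + A^{2}\right) + A = 2 A^{2} + A = A + 2 A^{2}$)
$O{\left(B \right)} - \left(-10893 - \left(-45\right) 90\right) = 47 \left(1 + 2 \cdot 47\right) - \left(-10893 - \left(-45\right) 90\right) = 47 \left(1 + 94\right) - \left(-10893 - -4050\right) = 47 \cdot 95 - \left(-10893 + 4050\right) = 4465 - -6843 = 4465 + 6843 = 11308$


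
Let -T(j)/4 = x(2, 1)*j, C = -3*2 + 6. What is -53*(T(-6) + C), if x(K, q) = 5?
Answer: -6360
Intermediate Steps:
C = 0 (C = -6 + 6 = 0)
T(j) = -20*j
-53*(T(-6) + C) = -53*(-20*(-6) + 0) = -53*(120 + 0) = -53*120 = -1*6360 = -6360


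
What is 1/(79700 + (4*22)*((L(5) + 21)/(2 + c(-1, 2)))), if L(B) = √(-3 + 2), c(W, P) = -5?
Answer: 177939/14072129812 + 33*I/7036064906 ≈ 1.2645e-5 + 4.6901e-9*I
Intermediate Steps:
L(B) = I (L(B) = √(-1) = I)
1/(79700 + (4*22)*((L(5) + 21)/(2 + c(-1, 2)))) = 1/(79700 + (4*22)*((I + 21)/(2 - 5))) = 1/(79700 + 88*((21 + I)/(-3))) = 1/(79700 + 88*((21 + I)*(-⅓))) = 1/(79700 + 88*(-7 - I/3)) = 1/(79700 + (-616 - 88*I/3)) = 1/(79084 - 88*I/3) = 9*(79084 + 88*I/3)/56288519248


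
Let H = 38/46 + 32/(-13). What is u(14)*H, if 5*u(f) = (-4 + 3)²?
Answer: -489/1495 ≈ -0.32709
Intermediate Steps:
u(f) = ⅕ (u(f) = (-4 + 3)²/5 = (⅕)*(-1)² = (⅕)*1 = ⅕)
H = -489/299 (H = 38*(1/46) + 32*(-1/13) = 19/23 - 32/13 = -489/299 ≈ -1.6355)
u(14)*H = (⅕)*(-489/299) = -489/1495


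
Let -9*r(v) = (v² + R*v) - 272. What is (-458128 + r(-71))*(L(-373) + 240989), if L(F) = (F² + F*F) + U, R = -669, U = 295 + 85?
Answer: -723220322780/3 ≈ -2.4107e+11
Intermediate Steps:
U = 380
r(v) = 272/9 - v²/9 + 223*v/3 (r(v) = -((v² - 669*v) - 272)/9 = -(-272 + v² - 669*v)/9 = 272/9 - v²/9 + 223*v/3)
L(F) = 380 + 2*F² (L(F) = (F² + F*F) + 380 = (F² + F²) + 380 = 2*F² + 380 = 380 + 2*F²)
(-458128 + r(-71))*(L(-373) + 240989) = (-458128 + (272/9 - ⅑*(-71)² + (223/3)*(-71)))*((380 + 2*(-373)²) + 240989) = (-458128 + (272/9 - ⅑*5041 - 15833/3))*((380 + 2*139129) + 240989) = (-458128 + (272/9 - 5041/9 - 15833/3))*((380 + 278258) + 240989) = (-458128 - 52268/9)*(278638 + 240989) = -4175420/9*519627 = -723220322780/3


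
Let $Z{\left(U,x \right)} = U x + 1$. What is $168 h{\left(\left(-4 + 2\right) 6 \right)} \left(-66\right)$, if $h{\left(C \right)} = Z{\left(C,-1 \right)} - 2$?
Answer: $-121968$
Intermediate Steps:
$Z{\left(U,x \right)} = 1 + U x$
$h{\left(C \right)} = -1 - C$ ($h{\left(C \right)} = \left(1 + C \left(-1\right)\right) - 2 = \left(1 - C\right) - 2 = -1 - C$)
$168 h{\left(\left(-4 + 2\right) 6 \right)} \left(-66\right) = 168 \left(-1 - \left(-4 + 2\right) 6\right) \left(-66\right) = 168 \left(-1 - \left(-2\right) 6\right) \left(-66\right) = 168 \left(-1 - -12\right) \left(-66\right) = 168 \left(-1 + 12\right) \left(-66\right) = 168 \cdot 11 \left(-66\right) = 1848 \left(-66\right) = -121968$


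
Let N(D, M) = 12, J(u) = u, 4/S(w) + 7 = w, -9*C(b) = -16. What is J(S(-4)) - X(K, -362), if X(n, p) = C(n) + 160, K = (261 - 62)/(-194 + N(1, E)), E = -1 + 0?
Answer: -16052/99 ≈ -162.14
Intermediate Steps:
E = -1
C(b) = 16/9 (C(b) = -1/9*(-16) = 16/9)
S(w) = 4/(-7 + w)
K = -199/182 (K = (261 - 62)/(-194 + 12) = 199/(-182) = 199*(-1/182) = -199/182 ≈ -1.0934)
X(n, p) = 1456/9 (X(n, p) = 16/9 + 160 = 1456/9)
J(S(-4)) - X(K, -362) = 4/(-7 - 4) - 1*1456/9 = 4/(-11) - 1456/9 = 4*(-1/11) - 1456/9 = -4/11 - 1456/9 = -16052/99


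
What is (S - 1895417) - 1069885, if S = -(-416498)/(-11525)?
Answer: -34175522048/11525 ≈ -2.9653e+6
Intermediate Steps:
S = -416498/11525 (S = -(-416498)*(-1)/11525 = -29*14362/11525 = -416498/11525 ≈ -36.139)
(S - 1895417) - 1069885 = (-416498/11525 - 1895417) - 1069885 = -21845097423/11525 - 1069885 = -34175522048/11525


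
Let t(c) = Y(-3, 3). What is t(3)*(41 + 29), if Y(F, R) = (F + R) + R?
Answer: 210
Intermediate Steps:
Y(F, R) = F + 2*R
t(c) = 3 (t(c) = -3 + 2*3 = -3 + 6 = 3)
t(3)*(41 + 29) = 3*(41 + 29) = 3*70 = 210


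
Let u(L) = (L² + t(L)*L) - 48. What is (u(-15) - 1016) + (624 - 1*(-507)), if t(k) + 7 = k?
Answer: 622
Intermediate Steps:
t(k) = -7 + k
u(L) = -48 + L² + L*(-7 + L) (u(L) = (L² + (-7 + L)*L) - 48 = (L² + L*(-7 + L)) - 48 = -48 + L² + L*(-7 + L))
(u(-15) - 1016) + (624 - 1*(-507)) = ((-48 + (-15)² - 15*(-7 - 15)) - 1016) + (624 - 1*(-507)) = ((-48 + 225 - 15*(-22)) - 1016) + (624 + 507) = ((-48 + 225 + 330) - 1016) + 1131 = (507 - 1016) + 1131 = -509 + 1131 = 622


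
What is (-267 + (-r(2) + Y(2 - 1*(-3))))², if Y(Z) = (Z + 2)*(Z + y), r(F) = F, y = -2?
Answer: 61504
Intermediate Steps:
Y(Z) = (-2 + Z)*(2 + Z) (Y(Z) = (Z + 2)*(Z - 2) = (2 + Z)*(-2 + Z) = (-2 + Z)*(2 + Z))
(-267 + (-r(2) + Y(2 - 1*(-3))))² = (-267 + (-1*2 + (-4 + (2 - 1*(-3))²)))² = (-267 + (-2 + (-4 + (2 + 3)²)))² = (-267 + (-2 + (-4 + 5²)))² = (-267 + (-2 + (-4 + 25)))² = (-267 + (-2 + 21))² = (-267 + 19)² = (-248)² = 61504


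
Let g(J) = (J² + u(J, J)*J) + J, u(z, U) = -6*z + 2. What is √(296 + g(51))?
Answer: 2*I*√3139 ≈ 112.05*I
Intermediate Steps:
u(z, U) = 2 - 6*z
g(J) = J + J² + J*(2 - 6*J) (g(J) = (J² + (2 - 6*J)*J) + J = (J² + J*(2 - 6*J)) + J = J + J² + J*(2 - 6*J))
√(296 + g(51)) = √(296 + 51*(3 - 5*51)) = √(296 + 51*(3 - 255)) = √(296 + 51*(-252)) = √(296 - 12852) = √(-12556) = 2*I*√3139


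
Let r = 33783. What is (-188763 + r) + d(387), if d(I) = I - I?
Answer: -154980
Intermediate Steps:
d(I) = 0
(-188763 + r) + d(387) = (-188763 + 33783) + 0 = -154980 + 0 = -154980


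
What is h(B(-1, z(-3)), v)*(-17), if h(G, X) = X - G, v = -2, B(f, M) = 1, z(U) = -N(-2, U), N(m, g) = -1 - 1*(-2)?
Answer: 51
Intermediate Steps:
N(m, g) = 1 (N(m, g) = -1 + 2 = 1)
z(U) = -1 (z(U) = -1*1 = -1)
h(B(-1, z(-3)), v)*(-17) = (-2 - 1*1)*(-17) = (-2 - 1)*(-17) = -3*(-17) = 51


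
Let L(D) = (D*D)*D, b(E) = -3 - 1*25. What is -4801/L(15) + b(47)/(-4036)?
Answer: -4820584/3405375 ≈ -1.4156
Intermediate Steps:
b(E) = -28 (b(E) = -3 - 25 = -28)
L(D) = D³ (L(D) = D²*D = D³)
-4801/L(15) + b(47)/(-4036) = -4801/(15³) - 28/(-4036) = -4801/3375 - 28*(-1/4036) = -4801*1/3375 + 7/1009 = -4801/3375 + 7/1009 = -4820584/3405375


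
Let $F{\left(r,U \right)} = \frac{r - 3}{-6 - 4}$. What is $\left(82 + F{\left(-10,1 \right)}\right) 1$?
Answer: $\frac{833}{10} \approx 83.3$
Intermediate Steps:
$F{\left(r,U \right)} = \frac{3}{10} - \frac{r}{10}$ ($F{\left(r,U \right)} = \frac{-3 + r}{-10} = \left(-3 + r\right) \left(- \frac{1}{10}\right) = \frac{3}{10} - \frac{r}{10}$)
$\left(82 + F{\left(-10,1 \right)}\right) 1 = \left(82 + \left(\frac{3}{10} - -1\right)\right) 1 = \left(82 + \left(\frac{3}{10} + 1\right)\right) 1 = \left(82 + \frac{13}{10}\right) 1 = \frac{833}{10} \cdot 1 = \frac{833}{10}$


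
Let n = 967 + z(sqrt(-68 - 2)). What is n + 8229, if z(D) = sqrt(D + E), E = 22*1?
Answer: 9196 + sqrt(22 + I*sqrt(70)) ≈ 9200.8 + 0.8767*I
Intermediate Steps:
E = 22
z(D) = sqrt(22 + D) (z(D) = sqrt(D + 22) = sqrt(22 + D))
n = 967 + sqrt(22 + I*sqrt(70)) (n = 967 + sqrt(22 + sqrt(-68 - 2)) = 967 + sqrt(22 + sqrt(-70)) = 967 + sqrt(22 + I*sqrt(70)) ≈ 971.77 + 0.8767*I)
n + 8229 = (967 + sqrt(22 + I*sqrt(70))) + 8229 = 9196 + sqrt(22 + I*sqrt(70))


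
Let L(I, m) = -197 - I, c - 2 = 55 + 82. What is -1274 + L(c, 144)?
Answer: -1610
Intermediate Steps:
c = 139 (c = 2 + (55 + 82) = 2 + 137 = 139)
-1274 + L(c, 144) = -1274 + (-197 - 1*139) = -1274 + (-197 - 139) = -1274 - 336 = -1610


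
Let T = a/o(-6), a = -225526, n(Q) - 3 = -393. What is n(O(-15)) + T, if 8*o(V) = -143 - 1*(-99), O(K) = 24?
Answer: 446762/11 ≈ 40615.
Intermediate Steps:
n(Q) = -390 (n(Q) = 3 - 393 = -390)
o(V) = -11/2 (o(V) = (-143 - 1*(-99))/8 = (-143 + 99)/8 = (⅛)*(-44) = -11/2)
T = 451052/11 (T = -225526/(-11/2) = -225526*(-2/11) = 451052/11 ≈ 41005.)
n(O(-15)) + T = -390 + 451052/11 = 446762/11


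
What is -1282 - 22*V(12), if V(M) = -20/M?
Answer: -3736/3 ≈ -1245.3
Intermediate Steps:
-1282 - 22*V(12) = -1282 - (-440)/12 = -1282 - 22*(-5/3) = -1282 + 110/3 = -3736/3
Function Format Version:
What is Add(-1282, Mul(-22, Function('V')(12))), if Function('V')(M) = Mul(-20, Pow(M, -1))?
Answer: Rational(-3736, 3) ≈ -1245.3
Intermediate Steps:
Add(-1282, Mul(-22, Function('V')(12))) = Add(-1282, Mul(-22, Mul(-20, Pow(12, -1)))) = Add(-1282, Mul(-22, Mul(-20, Rational(1, 12)))) = Add(-1282, Mul(-22, Rational(-5, 3))) = Add(-1282, Rational(110, 3)) = Rational(-3736, 3)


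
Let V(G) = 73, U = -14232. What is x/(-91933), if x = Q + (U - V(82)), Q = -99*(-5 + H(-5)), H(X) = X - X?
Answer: 13810/91933 ≈ 0.15022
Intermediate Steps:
H(X) = 0
Q = 495 (Q = -99*(-5 + 0) = -99*(-5) = 495)
x = -13810 (x = 495 + (-14232 - 1*73) = 495 + (-14232 - 73) = 495 - 14305 = -13810)
x/(-91933) = -13810/(-91933) = -13810*(-1/91933) = 13810/91933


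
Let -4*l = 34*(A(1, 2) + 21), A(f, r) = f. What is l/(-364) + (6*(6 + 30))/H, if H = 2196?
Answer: 13591/22204 ≈ 0.61210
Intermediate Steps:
l = -187 (l = -17*(1 + 21)/2 = -17*22/2 = -¼*748 = -187)
l/(-364) + (6*(6 + 30))/H = -187/(-364) + (6*(6 + 30))/2196 = -187*(-1/364) + (6*36)*(1/2196) = 187/364 + 216*(1/2196) = 187/364 + 6/61 = 13591/22204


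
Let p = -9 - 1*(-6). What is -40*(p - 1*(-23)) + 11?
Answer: -789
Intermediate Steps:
p = -3 (p = -9 + 6 = -3)
-40*(p - 1*(-23)) + 11 = -40*(-3 - 1*(-23)) + 11 = -40*(-3 + 23) + 11 = -40*20 + 11 = -800 + 11 = -789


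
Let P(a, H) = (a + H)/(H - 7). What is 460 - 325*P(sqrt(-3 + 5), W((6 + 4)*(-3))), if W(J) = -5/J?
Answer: 19185/41 + 1950*sqrt(2)/41 ≈ 535.19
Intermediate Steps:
P(a, H) = (H + a)/(-7 + H)
460 - 325*P(sqrt(-3 + 5), W((6 + 4)*(-3))) = 460 - 325*(-5*(-1/(3*(6 + 4))) + sqrt(-3 + 5))/(-7 - 5*(-1/(3*(6 + 4)))) = 460 - 325*(-5/(10*(-3)) + sqrt(2))/(-7 - 5/(10*(-3))) = 460 - 325*(-5/(-30) + sqrt(2))/(-7 - 5/(-30)) = 460 - 325*(-5*(-1/30) + sqrt(2))/(-7 - 5*(-1/30)) = 460 - 325*(1/6 + sqrt(2))/(-7 + 1/6) = 460 - 325*(1/6 + sqrt(2))/(-41/6) = 460 - (-1950)*(1/6 + sqrt(2))/41 = 460 - 325*(-1/41 - 6*sqrt(2)/41) = 460 + (325/41 + 1950*sqrt(2)/41) = 19185/41 + 1950*sqrt(2)/41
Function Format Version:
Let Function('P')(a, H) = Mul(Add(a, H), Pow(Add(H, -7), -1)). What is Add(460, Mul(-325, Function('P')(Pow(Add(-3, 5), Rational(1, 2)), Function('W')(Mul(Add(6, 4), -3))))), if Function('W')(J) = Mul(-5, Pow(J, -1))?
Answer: Add(Rational(19185, 41), Mul(Rational(1950, 41), Pow(2, Rational(1, 2)))) ≈ 535.19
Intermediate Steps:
Function('P')(a, H) = Mul(Pow(Add(-7, H), -1), Add(H, a)) (Function('P')(a, H) = Mul(Add(H, a), Pow(Add(-7, H), -1)) = Mul(Pow(Add(-7, H), -1), Add(H, a)))
Add(460, Mul(-325, Function('P')(Pow(Add(-3, 5), Rational(1, 2)), Function('W')(Mul(Add(6, 4), -3))))) = Add(460, Mul(-325, Mul(Pow(Add(-7, Mul(-5, Pow(Mul(Add(6, 4), -3), -1))), -1), Add(Mul(-5, Pow(Mul(Add(6, 4), -3), -1)), Pow(Add(-3, 5), Rational(1, 2)))))) = Add(460, Mul(-325, Mul(Pow(Add(-7, Mul(-5, Pow(Mul(10, -3), -1))), -1), Add(Mul(-5, Pow(Mul(10, -3), -1)), Pow(2, Rational(1, 2)))))) = Add(460, Mul(-325, Mul(Pow(Add(-7, Mul(-5, Pow(-30, -1))), -1), Add(Mul(-5, Pow(-30, -1)), Pow(2, Rational(1, 2)))))) = Add(460, Mul(-325, Mul(Pow(Add(-7, Mul(-5, Rational(-1, 30))), -1), Add(Mul(-5, Rational(-1, 30)), Pow(2, Rational(1, 2)))))) = Add(460, Mul(-325, Mul(Pow(Add(-7, Rational(1, 6)), -1), Add(Rational(1, 6), Pow(2, Rational(1, 2)))))) = Add(460, Mul(-325, Mul(Pow(Rational(-41, 6), -1), Add(Rational(1, 6), Pow(2, Rational(1, 2)))))) = Add(460, Mul(-325, Mul(Rational(-6, 41), Add(Rational(1, 6), Pow(2, Rational(1, 2)))))) = Add(460, Mul(-325, Add(Rational(-1, 41), Mul(Rational(-6, 41), Pow(2, Rational(1, 2)))))) = Add(460, Add(Rational(325, 41), Mul(Rational(1950, 41), Pow(2, Rational(1, 2))))) = Add(Rational(19185, 41), Mul(Rational(1950, 41), Pow(2, Rational(1, 2))))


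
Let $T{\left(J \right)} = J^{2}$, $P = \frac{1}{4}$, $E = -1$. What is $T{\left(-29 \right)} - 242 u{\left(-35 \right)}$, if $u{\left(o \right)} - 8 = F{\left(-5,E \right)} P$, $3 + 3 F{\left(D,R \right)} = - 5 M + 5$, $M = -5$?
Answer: $- \frac{3279}{2} \approx -1639.5$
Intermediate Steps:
$F{\left(D,R \right)} = 9$ ($F{\left(D,R \right)} = -1 + \frac{\left(-5\right) \left(-5\right) + 5}{3} = -1 + \frac{25 + 5}{3} = -1 + \frac{1}{3} \cdot 30 = -1 + 10 = 9$)
$P = \frac{1}{4} \approx 0.25$
$u{\left(o \right)} = \frac{41}{4}$ ($u{\left(o \right)} = 8 + 9 \cdot \frac{1}{4} = 8 + \frac{9}{4} = \frac{41}{4}$)
$T{\left(-29 \right)} - 242 u{\left(-35 \right)} = \left(-29\right)^{2} - \frac{4961}{2} = 841 - \frac{4961}{2} = - \frac{3279}{2}$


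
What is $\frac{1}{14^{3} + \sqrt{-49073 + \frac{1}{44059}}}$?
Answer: $\frac{60448948}{166952966965} - \frac{i \sqrt{95260285795054}}{333905933930} \approx 0.00036207 - 2.923 \cdot 10^{-5} i$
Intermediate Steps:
$\frac{1}{14^{3} + \sqrt{-49073 + \frac{1}{44059}}} = \frac{1}{2744 + \sqrt{-49073 + \frac{1}{44059}}} = \frac{1}{2744 + \sqrt{- \frac{2162107306}{44059}}} = \frac{1}{2744 + \frac{i \sqrt{95260285795054}}{44059}}$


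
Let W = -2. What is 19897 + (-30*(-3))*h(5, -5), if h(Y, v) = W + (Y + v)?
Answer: 19717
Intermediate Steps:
h(Y, v) = -2 + Y + v (h(Y, v) = -2 + (Y + v) = -2 + Y + v)
19897 + (-30*(-3))*h(5, -5) = 19897 + (-30*(-3))*(-2 + 5 - 5) = 19897 + 90*(-2) = 19897 - 180 = 19717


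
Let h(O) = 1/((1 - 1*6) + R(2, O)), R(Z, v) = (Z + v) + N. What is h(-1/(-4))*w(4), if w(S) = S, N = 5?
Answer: 16/9 ≈ 1.7778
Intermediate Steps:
R(Z, v) = 5 + Z + v (R(Z, v) = (Z + v) + 5 = 5 + Z + v)
h(O) = 1/(2 + O) (h(O) = 1/((1 - 1*6) + (5 + 2 + O)) = 1/((1 - 6) + (7 + O)) = 1/(-5 + (7 + O)) = 1/(2 + O))
h(-1/(-4))*w(4) = 4/(2 - 1/(-4)) = 4/(2 - 1*(-1/4)) = 4/(2 + 1/4) = 4/(9/4) = (4/9)*4 = 16/9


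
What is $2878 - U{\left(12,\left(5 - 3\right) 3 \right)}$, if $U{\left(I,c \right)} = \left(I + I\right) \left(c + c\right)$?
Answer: $2590$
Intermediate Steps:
$U{\left(I,c \right)} = 4 I c$ ($U{\left(I,c \right)} = 2 I 2 c = 4 I c$)
$2878 - U{\left(12,\left(5 - 3\right) 3 \right)} = 2878 - 4 \cdot 12 \left(5 - 3\right) 3 = 2878 - 4 \cdot 12 \cdot 2 \cdot 3 = 2878 - 4 \cdot 12 \cdot 6 = 2878 - 288 = 2590$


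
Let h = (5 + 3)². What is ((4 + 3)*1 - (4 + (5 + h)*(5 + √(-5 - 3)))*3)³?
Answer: -55352960 - 1201431312*I*√2 ≈ -5.5353e+7 - 1.6991e+9*I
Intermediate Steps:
h = 64 (h = 8² = 64)
((4 + 3)*1 - (4 + (5 + h)*(5 + √(-5 - 3)))*3)³ = ((4 + 3)*1 - (4 + (5 + 64)*(5 + √(-5 - 3)))*3)³ = (7*1 - (4 + 69*(5 + √(-8)))*3)³ = (7 - (4 + 69*(5 + 2*I*√2))*3)³ = (7 - (4 + (345 + 138*I*√2))*3)³ = (7 - (349 + 138*I*√2)*3)³ = (7 - (1047 + 414*I*√2))³ = (7 + (-1047 - 414*I*√2))³ = (-1040 - 414*I*√2)³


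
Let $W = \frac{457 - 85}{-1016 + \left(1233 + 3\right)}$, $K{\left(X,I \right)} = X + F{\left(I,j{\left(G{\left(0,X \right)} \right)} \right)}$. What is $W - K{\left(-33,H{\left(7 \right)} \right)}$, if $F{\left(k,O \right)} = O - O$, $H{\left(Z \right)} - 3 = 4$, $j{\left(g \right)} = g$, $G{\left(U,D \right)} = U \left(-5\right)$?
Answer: $\frac{1908}{55} \approx 34.691$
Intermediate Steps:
$G{\left(U,D \right)} = - 5 U$
$H{\left(Z \right)} = 7$ ($H{\left(Z \right)} = 3 + 4 = 7$)
$F{\left(k,O \right)} = 0$
$K{\left(X,I \right)} = X$ ($K{\left(X,I \right)} = X + 0 = X$)
$W = \frac{93}{55}$ ($W = \frac{372}{-1016 + 1236} = \frac{372}{220} = 372 \cdot \frac{1}{220} = \frac{93}{55} \approx 1.6909$)
$W - K{\left(-33,H{\left(7 \right)} \right)} = \frac{93}{55} - -33 = \frac{93}{55} + 33 = \frac{1908}{55}$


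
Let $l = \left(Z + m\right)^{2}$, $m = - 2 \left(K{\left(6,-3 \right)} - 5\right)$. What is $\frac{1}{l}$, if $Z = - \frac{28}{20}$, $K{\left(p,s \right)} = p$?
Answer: $\frac{25}{289} \approx 0.086505$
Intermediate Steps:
$Z = - \frac{7}{5}$ ($Z = \left(-28\right) \frac{1}{20} = - \frac{7}{5} \approx -1.4$)
$m = -2$ ($m = - 2 \left(6 - 5\right) = \left(-2\right) 1 = -2$)
$l = \frac{289}{25}$ ($l = \left(- \frac{7}{5} - 2\right)^{2} = \left(- \frac{17}{5}\right)^{2} = \frac{289}{25} \approx 11.56$)
$\frac{1}{l} = \frac{1}{\frac{289}{25}} = \frac{25}{289}$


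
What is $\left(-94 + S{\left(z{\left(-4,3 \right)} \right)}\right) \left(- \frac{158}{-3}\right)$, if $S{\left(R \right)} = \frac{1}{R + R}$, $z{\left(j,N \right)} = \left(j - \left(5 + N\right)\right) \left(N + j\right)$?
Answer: $- \frac{178145}{36} \approx -4948.5$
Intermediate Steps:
$z{\left(j,N \right)} = \left(N + j\right) \left(-5 + j - N\right)$ ($z{\left(j,N \right)} = \left(-5 + j - N\right) \left(N + j\right) = \left(N + j\right) \left(-5 + j - N\right)$)
$S{\left(R \right)} = \frac{1}{2 R}$
$\left(-94 + S{\left(z{\left(-4,3 \right)} \right)}\right) \left(- \frac{158}{-3}\right) = \left(-94 + \frac{1}{2 \left(\left(-4\right)^{2} - 3^{2} - 15 - -20\right)}\right) \left(- \frac{158}{-3}\right) = \left(-94 + \frac{1}{2 \left(16 - 9 - 15 + 20\right)}\right) \left(\left(-158\right) \left(- \frac{1}{3}\right)\right) = \left(-94 + \frac{1}{2 \left(16 - 9 - 15 + 20\right)}\right) \frac{158}{3} = \left(-94 + \frac{1}{2 \cdot 12}\right) \frac{158}{3} = \left(-94 + \frac{1}{2} \cdot \frac{1}{12}\right) \frac{158}{3} = \left(-94 + \frac{1}{24}\right) \frac{158}{3} = \left(- \frac{2255}{24}\right) \frac{158}{3} = - \frac{178145}{36}$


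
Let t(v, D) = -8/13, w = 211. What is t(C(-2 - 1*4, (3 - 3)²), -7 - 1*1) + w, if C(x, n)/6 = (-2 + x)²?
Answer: 2735/13 ≈ 210.38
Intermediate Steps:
C(x, n) = 6*(-2 + x)²
t(v, D) = -8/13 (t(v, D) = -8*1/13 = -8/13)
t(C(-2 - 1*4, (3 - 3)²), -7 - 1*1) + w = -8/13 + 211 = 2735/13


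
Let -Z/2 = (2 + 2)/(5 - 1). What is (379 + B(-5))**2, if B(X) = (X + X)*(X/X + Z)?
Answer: 151321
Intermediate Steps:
Z = -2 (Z = -2*(2 + 2)/(5 - 1) = -8/4 = -2*1 = -2)
B(X) = -2*X (B(X) = (X + X)*(X/X - 2) = (2*X)*(1 - 2) = (2*X)*(-1) = -2*X)
(379 + B(-5))**2 = (379 - 2*(-5))**2 = (379 + 10)**2 = 389**2 = 151321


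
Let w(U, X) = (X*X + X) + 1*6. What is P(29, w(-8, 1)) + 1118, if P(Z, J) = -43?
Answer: 1075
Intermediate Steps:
w(U, X) = 6 + X + X**2 (w(U, X) = (X**2 + X) + 6 = (X + X**2) + 6 = 6 + X + X**2)
P(29, w(-8, 1)) + 1118 = -43 + 1118 = 1075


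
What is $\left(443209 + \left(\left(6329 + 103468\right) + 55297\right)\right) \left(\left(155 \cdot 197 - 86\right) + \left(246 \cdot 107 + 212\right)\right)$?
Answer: $34662929849$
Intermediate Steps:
$\left(443209 + \left(\left(6329 + 103468\right) + 55297\right)\right) \left(\left(155 \cdot 197 - 86\right) + \left(246 \cdot 107 + 212\right)\right) = \left(443209 + \left(109797 + 55297\right)\right) \left(\left(30535 - 86\right) + \left(26322 + 212\right)\right) = \left(443209 + 165094\right) \left(30449 + 26534\right) = 608303 \cdot 56983 = 34662929849$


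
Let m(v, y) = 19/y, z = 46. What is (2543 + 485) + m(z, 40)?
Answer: 121139/40 ≈ 3028.5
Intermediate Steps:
(2543 + 485) + m(z, 40) = (2543 + 485) + 19/40 = 3028 + 19*(1/40) = 3028 + 19/40 = 121139/40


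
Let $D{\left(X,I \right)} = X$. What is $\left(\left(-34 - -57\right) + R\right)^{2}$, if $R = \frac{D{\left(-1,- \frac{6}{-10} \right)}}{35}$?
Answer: $\frac{646416}{1225} \approx 527.69$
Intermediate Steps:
$R = - \frac{1}{35} \approx -0.028571$
$\left(\left(-34 - -57\right) + R\right)^{2} = \left(\left(-34 - -57\right) - \frac{1}{35}\right)^{2} = \left(\left(-34 + 57\right) - \frac{1}{35}\right)^{2} = \left(23 - \frac{1}{35}\right)^{2} = \left(\frac{804}{35}\right)^{2} = \frac{646416}{1225}$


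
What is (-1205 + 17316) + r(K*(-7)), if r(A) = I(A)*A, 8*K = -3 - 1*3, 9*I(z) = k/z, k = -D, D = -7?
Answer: 145006/9 ≈ 16112.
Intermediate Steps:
k = 7 (k = -1*(-7) = 7)
I(z) = 7/(9*z) (I(z) = (7/z)/9 = 7/(9*z))
K = -3/4 (K = (-3 - 1*3)/8 = (-3 - 3)/8 = (1/8)*(-6) = -3/4 ≈ -0.75000)
r(A) = 7/9 (r(A) = (7/(9*A))*A = 7/9)
(-1205 + 17316) + r(K*(-7)) = (-1205 + 17316) + 7/9 = 16111 + 7/9 = 145006/9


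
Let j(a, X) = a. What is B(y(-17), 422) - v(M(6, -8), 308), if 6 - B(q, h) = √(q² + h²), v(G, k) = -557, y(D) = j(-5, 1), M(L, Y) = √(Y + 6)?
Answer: 563 - √178109 ≈ 140.97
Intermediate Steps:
M(L, Y) = √(6 + Y)
y(D) = -5
B(q, h) = 6 - √(h² + q²) (B(q, h) = 6 - √(q² + h²) = 6 - √(h² + q²))
B(y(-17), 422) - v(M(6, -8), 308) = (6 - √(422² + (-5)²)) - 1*(-557) = (6 - √(178084 + 25)) + 557 = (6 - √178109) + 557 = 563 - √178109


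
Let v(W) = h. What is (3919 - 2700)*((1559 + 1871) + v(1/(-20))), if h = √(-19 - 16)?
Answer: 4181170 + 1219*I*√35 ≈ 4.1812e+6 + 7211.7*I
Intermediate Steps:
h = I*√35 (h = √(-35) = I*√35 ≈ 5.9161*I)
v(W) = I*√35
(3919 - 2700)*((1559 + 1871) + v(1/(-20))) = (3919 - 2700)*((1559 + 1871) + I*√35) = 1219*(3430 + I*√35) = 4181170 + 1219*I*√35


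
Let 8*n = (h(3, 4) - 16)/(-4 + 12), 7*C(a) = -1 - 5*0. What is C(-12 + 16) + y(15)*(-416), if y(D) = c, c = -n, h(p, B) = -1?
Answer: -1549/14 ≈ -110.64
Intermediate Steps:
C(a) = -⅐ (C(a) = (-1 - 5*0)/7 = (-1 + 0)/7 = (⅐)*(-1) = -⅐)
n = -17/64 (n = ((-1 - 16)/(-4 + 12))/8 = (-17/8)/8 = (-17*⅛)/8 = (⅛)*(-17/8) = -17/64 ≈ -0.26563)
c = 17/64 (c = -1*(-17/64) = 17/64 ≈ 0.26563)
y(D) = 17/64
C(-12 + 16) + y(15)*(-416) = -⅐ + (17/64)*(-416) = -⅐ - 221/2 = -1549/14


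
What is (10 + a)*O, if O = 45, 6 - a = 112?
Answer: -4320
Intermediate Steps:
a = -106 (a = 6 - 1*112 = 6 - 112 = -106)
(10 + a)*O = (10 - 106)*45 = -96*45 = -4320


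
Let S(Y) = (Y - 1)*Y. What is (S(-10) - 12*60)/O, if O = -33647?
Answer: 610/33647 ≈ 0.018129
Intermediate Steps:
S(Y) = Y*(-1 + Y) (S(Y) = (-1 + Y)*Y = Y*(-1 + Y))
(S(-10) - 12*60)/O = (-10*(-1 - 10) - 12*60)/(-33647) = (-10*(-11) - 720)*(-1/33647) = (110 - 720)*(-1/33647) = -610*(-1/33647) = 610/33647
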